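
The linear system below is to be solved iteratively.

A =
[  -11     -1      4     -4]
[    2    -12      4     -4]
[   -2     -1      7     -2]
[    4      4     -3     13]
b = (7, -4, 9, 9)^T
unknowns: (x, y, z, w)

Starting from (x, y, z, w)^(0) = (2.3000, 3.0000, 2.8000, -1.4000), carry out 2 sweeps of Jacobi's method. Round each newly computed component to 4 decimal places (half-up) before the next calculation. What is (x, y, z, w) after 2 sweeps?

Iteration 1:
  x = (7 - (-1)·3.0000 - (4)·2.8000 - (-4)·-1.4000) / (-11) = 0.6182
  y = (-4 - (2)·2.3000 - (4)·2.8000 - (-4)·-1.4000) / (-12) = 2.1167
  z = (9 - (-2)·2.3000 - (-1)·3.0000 - (-2)·-1.4000) / (7) = 1.9714
  w = (9 - (4)·2.3000 - (4)·3.0000 - (-3)·2.8000) / (13) = -0.2923
Iteration 2:
  x = (7 - (-1)·2.1167 - (4)·1.9714 - (-4)·-0.2923) / (-11) = -0.0056
  y = (-4 - (2)·0.6182 - (4)·1.9714 - (-4)·-0.2923) / (-12) = 1.1909
  z = (9 - (-2)·0.6182 - (-1)·2.1167 - (-2)·-0.2923) / (7) = 1.6812
  w = (9 - (4)·0.6182 - (4)·2.1167 - (-3)·1.9714) / (13) = 0.3057

(-0.0056, 1.1909, 1.6812, 0.3057)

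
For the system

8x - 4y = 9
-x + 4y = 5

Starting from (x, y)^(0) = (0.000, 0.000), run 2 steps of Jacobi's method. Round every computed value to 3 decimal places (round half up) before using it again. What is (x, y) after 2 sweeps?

Iteration 1:
  x = (9 - (-4)·0.000) / (8) = 1.125
  y = (5 - (-1)·0.000) / (4) = 1.250
Iteration 2:
  x = (9 - (-4)·1.250) / (8) = 1.750
  y = (5 - (-1)·1.125) / (4) = 1.531

(1.750, 1.531)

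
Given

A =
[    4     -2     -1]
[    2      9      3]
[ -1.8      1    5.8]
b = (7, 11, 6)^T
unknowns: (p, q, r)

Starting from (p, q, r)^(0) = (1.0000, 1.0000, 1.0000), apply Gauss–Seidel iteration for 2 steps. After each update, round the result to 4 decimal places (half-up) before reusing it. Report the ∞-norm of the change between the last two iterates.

0.2187

Iteration 1:
  p = (7 - (-2)·1.0000 - (-1)·1.0000) / (4) = 2.5000
  q = (11 - (2)·2.5000 - (3)·1.0000) / (9) = 0.3333
  r = (6 - (-1.8)·2.5000 - (1)·0.3333) / (5.8) = 1.7529
Iteration 2:
  p = (7 - (-2)·0.3333 - (-1)·1.7529) / (4) = 2.3549
  q = (11 - (2)·2.3549 - (3)·1.7529) / (9) = 0.1146
  r = (6 - (-1.8)·2.3549 - (1)·0.1146) / (5.8) = 1.7456
Change: (-0.1451, -0.2187, -0.0073) → max |·| = 0.2187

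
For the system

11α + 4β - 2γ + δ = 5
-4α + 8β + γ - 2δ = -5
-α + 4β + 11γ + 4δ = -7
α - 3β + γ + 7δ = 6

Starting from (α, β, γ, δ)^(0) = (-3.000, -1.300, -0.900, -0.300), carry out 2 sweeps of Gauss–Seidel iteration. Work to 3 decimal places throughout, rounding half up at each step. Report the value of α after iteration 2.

0.389

Iteration 1:
  α = (5 - (4)·-1.300 - (-2)·-0.900 - (1)·-0.300) / (11) = 0.791
  β = (-5 - (-4)·0.791 - (1)·-0.900 - (-2)·-0.300) / (8) = -0.192
  γ = (-7 - (-1)·0.791 - (4)·-0.192 - (4)·-0.300) / (11) = -0.386
  δ = (6 - (1)·0.791 - (-3)·-0.192 - (1)·-0.386) / (7) = 0.717
Iteration 2:
  α = (5 - (4)·-0.192 - (-2)·-0.386 - (1)·0.717) / (11) = 0.389
  β = (-5 - (-4)·0.389 - (1)·-0.386 - (-2)·0.717) / (8) = -0.203
  γ = (-7 - (-1)·0.389 - (4)·-0.203 - (4)·0.717) / (11) = -0.788
  δ = (6 - (1)·0.389 - (-3)·-0.203 - (1)·-0.788) / (7) = 0.827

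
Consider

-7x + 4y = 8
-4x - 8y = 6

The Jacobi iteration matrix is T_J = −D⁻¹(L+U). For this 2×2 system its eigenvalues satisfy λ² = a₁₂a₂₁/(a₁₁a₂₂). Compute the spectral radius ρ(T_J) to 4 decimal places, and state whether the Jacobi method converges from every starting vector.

0.5345

a₁₂a₂₁/(a₁₁a₂₂) = (4)·(-4) / ((-7)·(-8)) = -0.285714
ρ = √|-0.285714| = √0.285714 = 0.5345
ρ < 1, so Jacobi converges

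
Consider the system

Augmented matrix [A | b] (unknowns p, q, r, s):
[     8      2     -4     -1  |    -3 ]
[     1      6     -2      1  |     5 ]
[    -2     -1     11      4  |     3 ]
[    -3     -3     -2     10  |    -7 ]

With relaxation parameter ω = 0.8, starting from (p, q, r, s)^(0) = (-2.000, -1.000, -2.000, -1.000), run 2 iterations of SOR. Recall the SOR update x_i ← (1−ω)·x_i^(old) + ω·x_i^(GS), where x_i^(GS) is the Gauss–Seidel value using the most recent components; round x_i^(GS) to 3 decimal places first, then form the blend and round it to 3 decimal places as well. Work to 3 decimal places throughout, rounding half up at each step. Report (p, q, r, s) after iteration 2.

(-0.766, 0.939, 0.465, -0.653)

Iteration 1:
  p: GS value = (-3 - (2)·-1.000 - (-4)·-2.000 - (-1)·-1.000) / (8) = -1.250;  p ← (1−ω)·-2.000 + ω·-1.250 = -1.400
  q: GS value = (5 - (1)·-1.400 - (-2)·-2.000 - (1)·-1.000) / (6) = 0.567;  q ← (1−ω)·-1.000 + ω·0.567 = 0.254
  r: GS value = (3 - (-2)·-1.400 - (-1)·0.254 - (4)·-1.000) / (11) = 0.405;  r ← (1−ω)·-2.000 + ω·0.405 = -0.076
  s: GS value = (-7 - (-3)·-1.400 - (-3)·0.254 - (-2)·-0.076) / (10) = -1.059;  s ← (1−ω)·-1.000 + ω·-1.059 = -1.047
Iteration 2:
  p: GS value = (-3 - (2)·0.254 - (-4)·-0.076 - (-1)·-1.047) / (8) = -0.607;  p ← (1−ω)·-1.400 + ω·-0.607 = -0.766
  q: GS value = (5 - (1)·-0.766 - (-2)·-0.076 - (1)·-1.047) / (6) = 1.110;  q ← (1−ω)·0.254 + ω·1.110 = 0.939
  r: GS value = (3 - (-2)·-0.766 - (-1)·0.939 - (4)·-1.047) / (11) = 0.600;  r ← (1−ω)·-0.076 + ω·0.600 = 0.465
  s: GS value = (-7 - (-3)·-0.766 - (-3)·0.939 - (-2)·0.465) / (10) = -0.555;  s ← (1−ω)·-1.047 + ω·-0.555 = -0.653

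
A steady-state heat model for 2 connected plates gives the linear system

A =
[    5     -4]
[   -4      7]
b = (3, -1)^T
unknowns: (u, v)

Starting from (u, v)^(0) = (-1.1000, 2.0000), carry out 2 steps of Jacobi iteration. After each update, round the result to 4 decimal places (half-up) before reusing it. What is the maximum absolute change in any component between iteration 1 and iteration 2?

2.2171

Iteration 1:
  u = (3 - (-4)·2.0000) / (5) = 2.2000
  v = (-1 - (-4)·-1.1000) / (7) = -0.7714
Iteration 2:
  u = (3 - (-4)·-0.7714) / (5) = -0.0171
  v = (-1 - (-4)·2.2000) / (7) = 1.1143
Change: (-2.2171, 1.8857) → max |·| = 2.2171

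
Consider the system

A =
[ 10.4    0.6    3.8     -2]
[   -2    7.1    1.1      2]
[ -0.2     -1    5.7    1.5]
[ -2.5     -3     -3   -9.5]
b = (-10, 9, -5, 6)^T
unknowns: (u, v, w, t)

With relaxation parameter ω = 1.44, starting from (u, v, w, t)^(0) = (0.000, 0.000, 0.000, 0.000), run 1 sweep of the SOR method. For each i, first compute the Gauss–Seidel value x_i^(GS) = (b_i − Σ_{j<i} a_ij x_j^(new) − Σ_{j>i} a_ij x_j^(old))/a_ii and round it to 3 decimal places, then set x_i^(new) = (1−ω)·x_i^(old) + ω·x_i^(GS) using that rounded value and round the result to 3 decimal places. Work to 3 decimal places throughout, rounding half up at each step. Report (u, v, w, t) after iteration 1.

(-1.385, 1.263, -1.014, -0.498)

Iteration 1:
  u: GS value = (-10 - (0.6)·0.000 - (3.8)·0.000 - (-2)·0.000) / (10.4) = -0.962;  u ← (1−ω)·0.000 + ω·-0.962 = -1.385
  v: GS value = (9 - (-2)·-1.385 - (1.1)·0.000 - (2)·0.000) / (7.1) = 0.877;  v ← (1−ω)·0.000 + ω·0.877 = 1.263
  w: GS value = (-5 - (-0.2)·-1.385 - (-1)·1.263 - (1.5)·0.000) / (5.7) = -0.704;  w ← (1−ω)·0.000 + ω·-0.704 = -1.014
  t: GS value = (6 - (-2.5)·-1.385 - (-3)·1.263 - (-3)·-1.014) / (-9.5) = -0.346;  t ← (1−ω)·0.000 + ω·-0.346 = -0.498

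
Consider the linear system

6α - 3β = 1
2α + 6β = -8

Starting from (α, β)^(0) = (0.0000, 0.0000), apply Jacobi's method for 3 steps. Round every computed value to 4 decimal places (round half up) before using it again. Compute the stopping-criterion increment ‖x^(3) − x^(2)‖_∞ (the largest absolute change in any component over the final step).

0.2222

Iteration 1:
  α = (1 - (-3)·0.0000) / (6) = 0.1667
  β = (-8 - (2)·0.0000) / (6) = -1.3333
Iteration 2:
  α = (1 - (-3)·-1.3333) / (6) = -0.5000
  β = (-8 - (2)·0.1667) / (6) = -1.3889
Iteration 3:
  α = (1 - (-3)·-1.3889) / (6) = -0.5278
  β = (-8 - (2)·-0.5000) / (6) = -1.1667
Change: (-0.0278, 0.2222) → max |·| = 0.2222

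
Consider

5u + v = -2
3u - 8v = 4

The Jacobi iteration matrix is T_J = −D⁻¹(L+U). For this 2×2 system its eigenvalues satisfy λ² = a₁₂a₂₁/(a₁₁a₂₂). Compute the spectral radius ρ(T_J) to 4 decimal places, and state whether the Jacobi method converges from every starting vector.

0.2739

a₁₂a₂₁/(a₁₁a₂₂) = (1)·(3) / ((5)·(-8)) = -0.075000
ρ = √|-0.075000| = √0.075000 = 0.2739
ρ < 1, so Jacobi converges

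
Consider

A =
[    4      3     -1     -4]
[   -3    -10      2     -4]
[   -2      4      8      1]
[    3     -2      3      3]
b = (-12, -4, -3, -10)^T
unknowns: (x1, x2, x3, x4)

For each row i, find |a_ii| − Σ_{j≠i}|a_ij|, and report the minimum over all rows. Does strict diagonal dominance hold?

-5

row 1: |4| − (3+1+4) = -4
row 2: |-10| − (3+2+4) = 1
row 3: |8| − (2+4+1) = 1
row 4: |3| − (3+2+3) = -5
minimum over rows = -5 → not strictly diagonally dominant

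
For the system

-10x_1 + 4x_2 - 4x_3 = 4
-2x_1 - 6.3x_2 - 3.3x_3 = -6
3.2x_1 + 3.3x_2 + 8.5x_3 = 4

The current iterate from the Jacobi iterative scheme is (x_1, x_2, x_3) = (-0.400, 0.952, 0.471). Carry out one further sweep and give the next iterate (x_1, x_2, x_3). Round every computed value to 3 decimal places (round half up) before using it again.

(-0.208, 0.833, 0.252)

One sweep:
  x_1 = (4 - (4)·0.952 - (-4)·0.471) / (-10) = -0.208
  x_2 = (-6 - (-2)·-0.400 - (-3.3)·0.471) / (-6.3) = 0.833
  x_3 = (4 - (3.2)·-0.400 - (3.3)·0.952) / (8.5) = 0.252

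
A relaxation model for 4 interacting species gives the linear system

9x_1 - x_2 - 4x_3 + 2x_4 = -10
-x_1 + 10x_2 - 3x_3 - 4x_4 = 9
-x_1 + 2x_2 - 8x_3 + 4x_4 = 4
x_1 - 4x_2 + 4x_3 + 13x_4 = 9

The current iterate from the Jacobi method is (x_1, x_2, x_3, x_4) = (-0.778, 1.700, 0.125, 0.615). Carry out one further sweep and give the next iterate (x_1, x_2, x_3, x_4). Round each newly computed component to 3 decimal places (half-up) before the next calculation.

One sweep:
  x_1 = (-10 - (-1)·1.700 - (-4)·0.125 - (2)·0.615) / (9) = -1.003
  x_2 = (9 - (-1)·-0.778 - (-3)·0.125 - (-4)·0.615) / (10) = 1.106
  x_3 = (4 - (-1)·-0.778 - (2)·1.700 - (4)·0.615) / (-8) = 0.330
  x_4 = (9 - (1)·-0.778 - (-4)·1.700 - (4)·0.125) / (13) = 1.237

(-1.003, 1.106, 0.330, 1.237)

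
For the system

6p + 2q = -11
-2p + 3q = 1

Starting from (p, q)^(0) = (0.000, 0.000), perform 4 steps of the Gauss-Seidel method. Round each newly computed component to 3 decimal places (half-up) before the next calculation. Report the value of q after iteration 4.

Iteration 1:
  p = (-11 - (2)·0.000) / (6) = -1.833
  q = (1 - (-2)·-1.833) / (3) = -0.889
Iteration 2:
  p = (-11 - (2)·-0.889) / (6) = -1.537
  q = (1 - (-2)·-1.537) / (3) = -0.691
Iteration 3:
  p = (-11 - (2)·-0.691) / (6) = -1.603
  q = (1 - (-2)·-1.603) / (3) = -0.735
Iteration 4:
  p = (-11 - (2)·-0.735) / (6) = -1.588
  q = (1 - (-2)·-1.588) / (3) = -0.725

-0.725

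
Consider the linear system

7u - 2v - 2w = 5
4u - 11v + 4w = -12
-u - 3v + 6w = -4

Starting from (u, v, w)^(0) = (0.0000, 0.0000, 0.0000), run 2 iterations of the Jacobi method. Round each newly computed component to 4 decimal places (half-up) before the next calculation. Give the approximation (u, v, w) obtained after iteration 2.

Iteration 1:
  u = (5 - (-2)·0.0000 - (-2)·0.0000) / (7) = 0.7143
  v = (-12 - (4)·0.0000 - (4)·0.0000) / (-11) = 1.0909
  w = (-4 - (-1)·0.0000 - (-3)·0.0000) / (6) = -0.6667
Iteration 2:
  u = (5 - (-2)·1.0909 - (-2)·-0.6667) / (7) = 0.8355
  v = (-12 - (4)·0.7143 - (4)·-0.6667) / (-11) = 1.1082
  w = (-4 - (-1)·0.7143 - (-3)·1.0909) / (6) = -0.0022

(0.8355, 1.1082, -0.0022)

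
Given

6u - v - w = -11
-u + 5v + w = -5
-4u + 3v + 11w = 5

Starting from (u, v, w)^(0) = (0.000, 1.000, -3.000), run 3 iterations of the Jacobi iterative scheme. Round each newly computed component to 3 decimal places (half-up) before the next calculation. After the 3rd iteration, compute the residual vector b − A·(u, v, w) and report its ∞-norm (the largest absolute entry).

Iteration 1:
  u = (-11 - (-1)·1.000 - (-1)·-3.000) / (6) = -2.167
  v = (-5 - (-1)·0.000 - (1)·-3.000) / (5) = -0.400
  w = (5 - (-4)·0.000 - (3)·1.000) / (11) = 0.182
Iteration 2:
  u = (-11 - (-1)·-0.400 - (-1)·0.182) / (6) = -1.870
  v = (-5 - (-1)·-2.167 - (1)·0.182) / (5) = -1.470
  w = (5 - (-4)·-2.167 - (3)·-0.400) / (11) = -0.224
Iteration 3:
  u = (-11 - (-1)·-1.470 - (-1)·-0.224) / (6) = -2.116
  v = (-5 - (-1)·-1.870 - (1)·-0.224) / (5) = -1.329
  w = (5 - (-4)·-1.870 - (3)·-1.470) / (11) = 0.175
Residual b − A·x = (0.542, -0.646, -1.402); ∞-norm = 1.402

1.402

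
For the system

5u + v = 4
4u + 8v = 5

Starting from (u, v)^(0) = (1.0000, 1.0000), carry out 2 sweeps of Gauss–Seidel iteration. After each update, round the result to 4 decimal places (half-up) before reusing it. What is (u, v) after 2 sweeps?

(0.7350, 0.2575)

Iteration 1:
  u = (4 - (1)·1.0000) / (5) = 0.6000
  v = (5 - (4)·0.6000) / (8) = 0.3250
Iteration 2:
  u = (4 - (1)·0.3250) / (5) = 0.7350
  v = (5 - (4)·0.7350) / (8) = 0.2575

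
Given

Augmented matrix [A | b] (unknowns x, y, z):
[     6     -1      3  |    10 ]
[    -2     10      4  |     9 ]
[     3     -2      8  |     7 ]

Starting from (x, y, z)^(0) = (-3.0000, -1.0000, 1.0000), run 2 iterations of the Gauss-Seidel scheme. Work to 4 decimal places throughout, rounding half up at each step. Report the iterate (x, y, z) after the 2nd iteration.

Iteration 1:
  x = (10 - (-1)·-1.0000 - (3)·1.0000) / (6) = 1.0000
  y = (9 - (-2)·1.0000 - (4)·1.0000) / (10) = 0.7000
  z = (7 - (3)·1.0000 - (-2)·0.7000) / (8) = 0.6750
Iteration 2:
  x = (10 - (-1)·0.7000 - (3)·0.6750) / (6) = 1.4458
  y = (9 - (-2)·1.4458 - (4)·0.6750) / (10) = 0.9192
  z = (7 - (3)·1.4458 - (-2)·0.9192) / (8) = 0.5626

(1.4458, 0.9192, 0.5626)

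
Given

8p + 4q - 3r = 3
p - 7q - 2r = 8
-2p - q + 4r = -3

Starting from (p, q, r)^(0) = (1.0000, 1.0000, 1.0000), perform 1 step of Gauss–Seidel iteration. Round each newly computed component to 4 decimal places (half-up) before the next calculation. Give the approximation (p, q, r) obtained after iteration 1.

Iteration 1:
  p = (3 - (4)·1.0000 - (-3)·1.0000) / (8) = 0.2500
  q = (8 - (1)·0.2500 - (-2)·1.0000) / (-7) = -1.3929
  r = (-3 - (-2)·0.2500 - (-1)·-1.3929) / (4) = -0.9732

(0.2500, -1.3929, -0.9732)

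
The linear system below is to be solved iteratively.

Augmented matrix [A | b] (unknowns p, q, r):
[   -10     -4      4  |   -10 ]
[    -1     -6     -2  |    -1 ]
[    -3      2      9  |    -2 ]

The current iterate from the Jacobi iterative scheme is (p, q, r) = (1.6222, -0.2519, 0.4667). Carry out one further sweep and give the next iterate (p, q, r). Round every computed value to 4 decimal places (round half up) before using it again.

One sweep:
  p = (-10 - (-4)·-0.2519 - (4)·0.4667) / (-10) = 1.2874
  q = (-1 - (-1)·1.6222 - (-2)·0.4667) / (-6) = -0.2593
  r = (-2 - (-3)·1.6222 - (2)·-0.2519) / (9) = 0.3745

(1.2874, -0.2593, 0.3745)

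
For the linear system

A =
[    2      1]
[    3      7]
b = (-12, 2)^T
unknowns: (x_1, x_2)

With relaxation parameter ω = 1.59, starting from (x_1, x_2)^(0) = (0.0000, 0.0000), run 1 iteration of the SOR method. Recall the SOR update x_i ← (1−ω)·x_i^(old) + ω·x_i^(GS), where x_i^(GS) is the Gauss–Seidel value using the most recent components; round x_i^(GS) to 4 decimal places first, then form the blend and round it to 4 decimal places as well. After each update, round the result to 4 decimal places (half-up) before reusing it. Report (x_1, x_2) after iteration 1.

Iteration 1:
  x_1: GS value = (-12 - (1)·0.0000) / (2) = -6.0000;  x_1 ← (1−ω)·0.0000 + ω·-6.0000 = -9.5400
  x_2: GS value = (2 - (3)·-9.5400) / (7) = 4.3743;  x_2 ← (1−ω)·0.0000 + ω·4.3743 = 6.9551

(-9.5400, 6.9551)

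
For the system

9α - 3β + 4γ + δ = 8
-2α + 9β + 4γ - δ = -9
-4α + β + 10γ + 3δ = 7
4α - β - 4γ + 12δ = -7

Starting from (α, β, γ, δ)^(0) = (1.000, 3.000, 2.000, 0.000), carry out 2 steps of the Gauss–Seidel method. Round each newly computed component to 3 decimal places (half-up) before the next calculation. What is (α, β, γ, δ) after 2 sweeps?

Iteration 1:
  α = (8 - (-3)·3.000 - (4)·2.000 - (1)·0.000) / (9) = 1.000
  β = (-9 - (-2)·1.000 - (4)·2.000 - (-1)·0.000) / (9) = -1.667
  γ = (7 - (-4)·1.000 - (1)·-1.667 - (3)·0.000) / (10) = 1.267
  δ = (-7 - (4)·1.000 - (-1)·-1.667 - (-4)·1.267) / (12) = -0.633
Iteration 2:
  α = (8 - (-3)·-1.667 - (4)·1.267 - (1)·-0.633) / (9) = -0.160
  β = (-9 - (-2)·-0.160 - (4)·1.267 - (-1)·-0.633) / (9) = -1.669
  γ = (7 - (-4)·-0.160 - (1)·-1.669 - (3)·-0.633) / (10) = 0.993
  δ = (-7 - (4)·-0.160 - (-1)·-1.669 - (-4)·0.993) / (12) = -0.338

(-0.160, -1.669, 0.993, -0.338)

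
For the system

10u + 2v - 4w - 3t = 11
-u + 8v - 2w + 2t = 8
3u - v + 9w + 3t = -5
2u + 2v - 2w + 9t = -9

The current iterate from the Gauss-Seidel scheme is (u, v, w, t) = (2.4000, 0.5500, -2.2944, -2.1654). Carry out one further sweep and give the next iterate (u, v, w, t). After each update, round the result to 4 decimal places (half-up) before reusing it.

One sweep:
  u = (11 - (2)·0.5500 - (-4)·-2.2944 - (-3)·-2.1654) / (10) = -0.5774
  v = (8 - (-1)·-0.5774 - (-2)·-2.2944 - (2)·-2.1654) / (8) = 0.8956
  w = (-5 - (3)·-0.5774 - (-1)·0.8956 - (3)·-2.1654) / (9) = 0.4582
  t = (-9 - (2)·-0.5774 - (2)·0.8956 - (-2)·0.4582) / (9) = -0.9689

(-0.5774, 0.8956, 0.4582, -0.9689)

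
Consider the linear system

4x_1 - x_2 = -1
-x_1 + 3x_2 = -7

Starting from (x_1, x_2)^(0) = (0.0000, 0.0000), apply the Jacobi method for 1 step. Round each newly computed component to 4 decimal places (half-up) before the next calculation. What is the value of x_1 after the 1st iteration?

-0.2500

Iteration 1:
  x_1 = (-1 - (-1)·0.0000) / (4) = -0.2500
  x_2 = (-7 - (-1)·0.0000) / (3) = -2.3333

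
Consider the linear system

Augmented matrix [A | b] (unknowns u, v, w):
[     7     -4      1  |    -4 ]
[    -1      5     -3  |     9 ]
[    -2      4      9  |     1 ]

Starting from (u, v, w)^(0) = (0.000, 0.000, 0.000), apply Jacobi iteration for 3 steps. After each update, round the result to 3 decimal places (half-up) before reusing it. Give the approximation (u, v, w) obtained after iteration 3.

(0.546, 1.399, -0.570)

Iteration 1:
  u = (-4 - (-4)·0.000 - (1)·0.000) / (7) = -0.571
  v = (9 - (-1)·0.000 - (-3)·0.000) / (5) = 1.800
  w = (1 - (-2)·0.000 - (4)·0.000) / (9) = 0.111
Iteration 2:
  u = (-4 - (-4)·1.800 - (1)·0.111) / (7) = 0.441
  v = (9 - (-1)·-0.571 - (-3)·0.111) / (5) = 1.752
  w = (1 - (-2)·-0.571 - (4)·1.800) / (9) = -0.816
Iteration 3:
  u = (-4 - (-4)·1.752 - (1)·-0.816) / (7) = 0.546
  v = (9 - (-1)·0.441 - (-3)·-0.816) / (5) = 1.399
  w = (1 - (-2)·0.441 - (4)·1.752) / (9) = -0.570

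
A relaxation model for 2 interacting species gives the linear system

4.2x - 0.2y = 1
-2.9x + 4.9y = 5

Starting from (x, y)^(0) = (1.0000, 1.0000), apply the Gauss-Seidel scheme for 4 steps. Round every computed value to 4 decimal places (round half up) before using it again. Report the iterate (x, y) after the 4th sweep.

Iteration 1:
  x = (1 - (-0.2)·1.0000) / (4.2) = 0.2857
  y = (5 - (-2.9)·0.2857) / (4.9) = 1.1895
Iteration 2:
  x = (1 - (-0.2)·1.1895) / (4.2) = 0.2947
  y = (5 - (-2.9)·0.2947) / (4.9) = 1.1948
Iteration 3:
  x = (1 - (-0.2)·1.1948) / (4.2) = 0.2950
  y = (5 - (-2.9)·0.2950) / (4.9) = 1.1950
Iteration 4:
  x = (1 - (-0.2)·1.1950) / (4.2) = 0.2950
  y = (5 - (-2.9)·0.2950) / (4.9) = 1.1950

(0.2950, 1.1950)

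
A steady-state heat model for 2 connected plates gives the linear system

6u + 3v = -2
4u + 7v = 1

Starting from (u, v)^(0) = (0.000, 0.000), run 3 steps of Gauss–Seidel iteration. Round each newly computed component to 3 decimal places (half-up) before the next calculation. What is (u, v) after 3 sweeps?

(-0.548, 0.456)

Iteration 1:
  u = (-2 - (3)·0.000) / (6) = -0.333
  v = (1 - (4)·-0.333) / (7) = 0.333
Iteration 2:
  u = (-2 - (3)·0.333) / (6) = -0.500
  v = (1 - (4)·-0.500) / (7) = 0.429
Iteration 3:
  u = (-2 - (3)·0.429) / (6) = -0.548
  v = (1 - (4)·-0.548) / (7) = 0.456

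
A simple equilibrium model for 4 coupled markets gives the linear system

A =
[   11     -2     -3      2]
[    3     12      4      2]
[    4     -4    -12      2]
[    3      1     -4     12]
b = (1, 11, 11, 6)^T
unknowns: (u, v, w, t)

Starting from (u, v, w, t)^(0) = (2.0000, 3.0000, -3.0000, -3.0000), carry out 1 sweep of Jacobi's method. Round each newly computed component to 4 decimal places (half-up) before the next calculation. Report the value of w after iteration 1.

Iteration 1:
  u = (1 - (-2)·3.0000 - (-3)·-3.0000 - (2)·-3.0000) / (11) = 0.3636
  v = (11 - (3)·2.0000 - (4)·-3.0000 - (2)·-3.0000) / (12) = 1.9167
  w = (11 - (4)·2.0000 - (-4)·3.0000 - (2)·-3.0000) / (-12) = -1.7500
  t = (6 - (3)·2.0000 - (1)·3.0000 - (-4)·-3.0000) / (12) = -1.2500

-1.7500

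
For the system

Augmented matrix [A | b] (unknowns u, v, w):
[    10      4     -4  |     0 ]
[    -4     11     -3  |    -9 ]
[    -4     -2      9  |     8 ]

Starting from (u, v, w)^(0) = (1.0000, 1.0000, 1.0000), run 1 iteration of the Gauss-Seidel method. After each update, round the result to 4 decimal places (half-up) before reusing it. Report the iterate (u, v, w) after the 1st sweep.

(0.0000, -0.5455, 0.7677)

Iteration 1:
  u = (0 - (4)·1.0000 - (-4)·1.0000) / (10) = 0.0000
  v = (-9 - (-4)·0.0000 - (-3)·1.0000) / (11) = -0.5455
  w = (8 - (-4)·0.0000 - (-2)·-0.5455) / (9) = 0.7677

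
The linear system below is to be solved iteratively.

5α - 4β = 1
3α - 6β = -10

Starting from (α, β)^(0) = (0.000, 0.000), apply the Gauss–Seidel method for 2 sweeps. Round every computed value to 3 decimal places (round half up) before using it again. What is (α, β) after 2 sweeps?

Iteration 1:
  α = (1 - (-4)·0.000) / (5) = 0.200
  β = (-10 - (3)·0.200) / (-6) = 1.767
Iteration 2:
  α = (1 - (-4)·1.767) / (5) = 1.614
  β = (-10 - (3)·1.614) / (-6) = 2.474

(1.614, 2.474)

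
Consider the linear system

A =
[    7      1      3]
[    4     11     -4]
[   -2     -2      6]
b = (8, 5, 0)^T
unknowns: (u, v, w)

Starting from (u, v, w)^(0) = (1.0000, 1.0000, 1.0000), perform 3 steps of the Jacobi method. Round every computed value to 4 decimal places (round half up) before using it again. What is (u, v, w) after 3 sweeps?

Iteration 1:
  u = (8 - (1)·1.0000 - (3)·1.0000) / (7) = 0.5714
  v = (5 - (4)·1.0000 - (-4)·1.0000) / (11) = 0.4545
  w = (0 - (-2)·1.0000 - (-2)·1.0000) / (6) = 0.6667
Iteration 2:
  u = (8 - (1)·0.4545 - (3)·0.6667) / (7) = 0.7922
  v = (5 - (4)·0.5714 - (-4)·0.6667) / (11) = 0.4892
  w = (0 - (-2)·0.5714 - (-2)·0.4545) / (6) = 0.3420
Iteration 3:
  u = (8 - (1)·0.4892 - (3)·0.3420) / (7) = 0.9264
  v = (5 - (4)·0.7922 - (-4)·0.3420) / (11) = 0.2908
  w = (0 - (-2)·0.7922 - (-2)·0.4892) / (6) = 0.4271

(0.9264, 0.2908, 0.4271)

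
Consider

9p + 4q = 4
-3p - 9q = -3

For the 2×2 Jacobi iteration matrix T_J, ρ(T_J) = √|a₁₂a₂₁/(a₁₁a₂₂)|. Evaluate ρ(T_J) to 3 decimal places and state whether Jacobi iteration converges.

a₁₂a₂₁/(a₁₁a₂₂) = (4)·(-3) / ((9)·(-9)) = 0.148148
ρ = √|0.148148| = √0.148148 = 0.385
ρ < 1, so Jacobi converges

0.385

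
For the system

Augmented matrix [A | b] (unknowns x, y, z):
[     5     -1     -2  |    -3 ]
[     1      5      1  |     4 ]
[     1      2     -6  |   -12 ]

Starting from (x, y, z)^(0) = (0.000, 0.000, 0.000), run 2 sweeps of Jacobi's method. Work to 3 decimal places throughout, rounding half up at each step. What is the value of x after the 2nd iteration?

Iteration 1:
  x = (-3 - (-1)·0.000 - (-2)·0.000) / (5) = -0.600
  y = (4 - (1)·0.000 - (1)·0.000) / (5) = 0.800
  z = (-12 - (1)·0.000 - (2)·0.000) / (-6) = 2.000
Iteration 2:
  x = (-3 - (-1)·0.800 - (-2)·2.000) / (5) = 0.360
  y = (4 - (1)·-0.600 - (1)·2.000) / (5) = 0.520
  z = (-12 - (1)·-0.600 - (2)·0.800) / (-6) = 2.167

0.360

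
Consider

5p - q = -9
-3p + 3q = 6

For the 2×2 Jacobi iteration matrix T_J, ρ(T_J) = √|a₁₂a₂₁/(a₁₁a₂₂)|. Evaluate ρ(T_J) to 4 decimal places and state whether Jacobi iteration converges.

a₁₂a₂₁/(a₁₁a₂₂) = (-1)·(-3) / ((5)·(3)) = 0.200000
ρ = √|0.200000| = √0.200000 = 0.4472
ρ < 1, so Jacobi converges

0.4472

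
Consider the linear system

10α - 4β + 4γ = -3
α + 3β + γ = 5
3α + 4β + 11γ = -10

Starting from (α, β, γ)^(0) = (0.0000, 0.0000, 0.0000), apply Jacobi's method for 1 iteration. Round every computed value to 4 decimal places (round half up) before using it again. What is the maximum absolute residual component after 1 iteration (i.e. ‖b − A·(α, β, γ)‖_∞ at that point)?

10.3032

Iteration 1:
  α = (-3 - (-4)·0.0000 - (4)·0.0000) / (10) = -0.3000
  β = (5 - (1)·0.0000 - (1)·0.0000) / (3) = 1.6667
  γ = (-10 - (3)·0.0000 - (4)·0.0000) / (11) = -0.9091
Residual b − A·x = (10.3032, 1.2090, -5.7667); ∞-norm = 10.3032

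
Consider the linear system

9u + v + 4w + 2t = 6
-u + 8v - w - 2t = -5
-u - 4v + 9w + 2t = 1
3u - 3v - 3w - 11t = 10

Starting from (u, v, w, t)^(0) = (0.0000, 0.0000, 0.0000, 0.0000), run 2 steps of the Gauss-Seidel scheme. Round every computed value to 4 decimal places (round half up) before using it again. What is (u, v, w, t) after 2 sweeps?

Iteration 1:
  u = (6 - (1)·0.0000 - (4)·0.0000 - (2)·0.0000) / (9) = 0.6667
  v = (-5 - (-1)·0.6667 - (-1)·0.0000 - (-2)·0.0000) / (8) = -0.5417
  w = (1 - (-1)·0.6667 - (-4)·-0.5417 - (2)·0.0000) / (9) = -0.0556
  t = (10 - (3)·0.6667 - (-3)·-0.5417 - (-3)·-0.0556) / (-11) = -0.5644
Iteration 2:
  u = (6 - (1)·-0.5417 - (4)·-0.0556 - (2)·-0.5644) / (9) = 0.8770
  v = (-5 - (-1)·0.8770 - (-1)·-0.0556 - (-2)·-0.5644) / (8) = -0.6634
  w = (1 - (-1)·0.8770 - (-4)·-0.6634 - (2)·-0.5644) / (9) = 0.0391
  t = (10 - (3)·0.8770 - (-3)·-0.6634 - (-3)·0.0391) / (-11) = -0.4996

(0.8770, -0.6634, 0.0391, -0.4996)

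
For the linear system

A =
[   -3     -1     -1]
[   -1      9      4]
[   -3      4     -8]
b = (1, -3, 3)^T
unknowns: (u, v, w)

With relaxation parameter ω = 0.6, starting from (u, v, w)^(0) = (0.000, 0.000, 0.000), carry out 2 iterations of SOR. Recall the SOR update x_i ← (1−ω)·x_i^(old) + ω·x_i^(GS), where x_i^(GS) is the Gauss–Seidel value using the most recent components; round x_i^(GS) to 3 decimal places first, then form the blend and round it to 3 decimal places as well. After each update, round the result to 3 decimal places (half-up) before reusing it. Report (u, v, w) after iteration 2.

Iteration 1:
  u: GS value = (1 - (-1)·0.000 - (-1)·0.000) / (-3) = -0.333;  u ← (1−ω)·0.000 + ω·-0.333 = -0.200
  v: GS value = (-3 - (-1)·-0.200 - (4)·0.000) / (9) = -0.356;  v ← (1−ω)·0.000 + ω·-0.356 = -0.214
  w: GS value = (3 - (-3)·-0.200 - (4)·-0.214) / (-8) = -0.407;  w ← (1−ω)·0.000 + ω·-0.407 = -0.244
Iteration 2:
  u: GS value = (1 - (-1)·-0.214 - (-1)·-0.244) / (-3) = -0.181;  u ← (1−ω)·-0.200 + ω·-0.181 = -0.189
  v: GS value = (-3 - (-1)·-0.189 - (4)·-0.244) / (9) = -0.246;  v ← (1−ω)·-0.214 + ω·-0.246 = -0.233
  w: GS value = (3 - (-3)·-0.189 - (4)·-0.233) / (-8) = -0.421;  w ← (1−ω)·-0.244 + ω·-0.421 = -0.350

(-0.189, -0.233, -0.350)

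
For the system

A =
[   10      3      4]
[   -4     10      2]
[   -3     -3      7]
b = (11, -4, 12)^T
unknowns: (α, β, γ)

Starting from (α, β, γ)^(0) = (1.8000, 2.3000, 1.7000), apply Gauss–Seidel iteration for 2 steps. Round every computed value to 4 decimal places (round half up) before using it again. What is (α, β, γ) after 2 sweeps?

Iteration 1:
  α = (11 - (3)·2.3000 - (4)·1.7000) / (10) = -0.2700
  β = (-4 - (-4)·-0.2700 - (2)·1.7000) / (10) = -0.8480
  γ = (12 - (-3)·-0.2700 - (-3)·-0.8480) / (7) = 1.2351
Iteration 2:
  α = (11 - (3)·-0.8480 - (4)·1.2351) / (10) = 0.8604
  β = (-4 - (-4)·0.8604 - (2)·1.2351) / (10) = -0.3029
  γ = (12 - (-3)·0.8604 - (-3)·-0.3029) / (7) = 1.9532

(0.8604, -0.3029, 1.9532)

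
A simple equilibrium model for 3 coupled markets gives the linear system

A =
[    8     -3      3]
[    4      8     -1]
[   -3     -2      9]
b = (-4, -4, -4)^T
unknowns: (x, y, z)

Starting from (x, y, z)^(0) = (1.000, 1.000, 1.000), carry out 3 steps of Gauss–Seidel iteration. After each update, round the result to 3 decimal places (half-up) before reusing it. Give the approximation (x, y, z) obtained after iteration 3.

(-0.419, -0.371, -0.667)

Iteration 1:
  x = (-4 - (-3)·1.000 - (3)·1.000) / (8) = -0.500
  y = (-4 - (4)·-0.500 - (-1)·1.000) / (8) = -0.125
  z = (-4 - (-3)·-0.500 - (-2)·-0.125) / (9) = -0.639
Iteration 2:
  x = (-4 - (-3)·-0.125 - (3)·-0.639) / (8) = -0.307
  y = (-4 - (4)·-0.307 - (-1)·-0.639) / (8) = -0.426
  z = (-4 - (-3)·-0.307 - (-2)·-0.426) / (9) = -0.641
Iteration 3:
  x = (-4 - (-3)·-0.426 - (3)·-0.641) / (8) = -0.419
  y = (-4 - (4)·-0.419 - (-1)·-0.641) / (8) = -0.371
  z = (-4 - (-3)·-0.419 - (-2)·-0.371) / (9) = -0.667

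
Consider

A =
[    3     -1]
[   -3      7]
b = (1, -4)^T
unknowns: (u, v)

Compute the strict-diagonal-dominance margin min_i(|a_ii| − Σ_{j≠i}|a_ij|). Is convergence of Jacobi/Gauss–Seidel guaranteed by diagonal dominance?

row 1: |3| − (1) = 2
row 2: |7| − (3) = 4
minimum over rows = 2 → strictly diagonally dominant (convergence guaranteed)

2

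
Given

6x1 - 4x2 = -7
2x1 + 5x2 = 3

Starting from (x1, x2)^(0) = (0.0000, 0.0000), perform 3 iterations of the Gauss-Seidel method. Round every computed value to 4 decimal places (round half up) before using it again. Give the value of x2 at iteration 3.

Iteration 1:
  x1 = (-7 - (-4)·0.0000) / (6) = -1.1667
  x2 = (3 - (2)·-1.1667) / (5) = 1.0667
Iteration 2:
  x1 = (-7 - (-4)·1.0667) / (6) = -0.4555
  x2 = (3 - (2)·-0.4555) / (5) = 0.7822
Iteration 3:
  x1 = (-7 - (-4)·0.7822) / (6) = -0.6452
  x2 = (3 - (2)·-0.6452) / (5) = 0.8581

0.8581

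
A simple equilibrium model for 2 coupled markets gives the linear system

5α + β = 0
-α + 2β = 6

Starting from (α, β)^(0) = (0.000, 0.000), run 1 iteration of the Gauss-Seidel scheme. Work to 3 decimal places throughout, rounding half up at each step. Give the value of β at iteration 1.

3.000

Iteration 1:
  α = (0 - (1)·0.000) / (5) = 0.000
  β = (6 - (-1)·0.000) / (2) = 3.000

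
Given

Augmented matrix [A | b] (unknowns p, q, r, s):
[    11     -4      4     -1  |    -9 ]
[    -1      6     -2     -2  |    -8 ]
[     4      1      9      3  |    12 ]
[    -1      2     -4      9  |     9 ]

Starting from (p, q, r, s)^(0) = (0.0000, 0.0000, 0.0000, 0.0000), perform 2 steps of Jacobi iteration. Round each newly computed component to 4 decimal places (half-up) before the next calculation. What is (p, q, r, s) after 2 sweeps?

(-1.6969, -0.6919, 1.5118, 1.7980)

Iteration 1:
  p = (-9 - (-4)·0.0000 - (4)·0.0000 - (-1)·0.0000) / (11) = -0.8182
  q = (-8 - (-1)·0.0000 - (-2)·0.0000 - (-2)·0.0000) / (6) = -1.3333
  r = (12 - (4)·0.0000 - (1)·0.0000 - (3)·0.0000) / (9) = 1.3333
  s = (9 - (-1)·0.0000 - (2)·0.0000 - (-4)·0.0000) / (9) = 1.0000
Iteration 2:
  p = (-9 - (-4)·-1.3333 - (4)·1.3333 - (-1)·1.0000) / (11) = -1.6969
  q = (-8 - (-1)·-0.8182 - (-2)·1.3333 - (-2)·1.0000) / (6) = -0.6919
  r = (12 - (4)·-0.8182 - (1)·-1.3333 - (3)·1.0000) / (9) = 1.5118
  s = (9 - (-1)·-0.8182 - (2)·-1.3333 - (-4)·1.3333) / (9) = 1.7980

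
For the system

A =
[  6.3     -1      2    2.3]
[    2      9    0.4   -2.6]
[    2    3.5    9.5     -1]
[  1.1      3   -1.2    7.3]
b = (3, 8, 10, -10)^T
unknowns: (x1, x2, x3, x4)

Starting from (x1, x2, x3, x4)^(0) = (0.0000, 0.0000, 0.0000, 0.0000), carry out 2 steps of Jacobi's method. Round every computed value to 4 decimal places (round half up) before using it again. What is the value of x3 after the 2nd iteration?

0.4807

Iteration 1:
  x1 = (3 - (-1)·0.0000 - (2)·0.0000 - (2.3)·0.0000) / (6.3) = 0.4762
  x2 = (8 - (2)·0.0000 - (0.4)·0.0000 - (-2.6)·0.0000) / (9) = 0.8889
  x3 = (10 - (2)·0.0000 - (3.5)·0.0000 - (-1)·0.0000) / (9.5) = 1.0526
  x4 = (-10 - (1.1)·0.0000 - (3)·0.0000 - (-1.2)·0.0000) / (7.3) = -1.3699
Iteration 2:
  x1 = (3 - (-1)·0.8889 - (2)·1.0526 - (2.3)·-1.3699) / (6.3) = 0.7832
  x2 = (8 - (2)·0.4762 - (0.4)·1.0526 - (-2.6)·-1.3699) / (9) = 0.3405
  x3 = (10 - (2)·0.4762 - (3.5)·0.8889 - (-1)·-1.3699) / (9.5) = 0.4807
  x4 = (-10 - (1.1)·0.4762 - (3)·0.8889 - (-1.2)·1.0526) / (7.3) = -1.6339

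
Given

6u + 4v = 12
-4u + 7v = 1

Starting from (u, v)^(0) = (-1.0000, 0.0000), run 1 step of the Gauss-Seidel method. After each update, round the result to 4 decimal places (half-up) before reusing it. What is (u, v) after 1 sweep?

(2.0000, 1.2857)

Iteration 1:
  u = (12 - (4)·0.0000) / (6) = 2.0000
  v = (1 - (-4)·2.0000) / (7) = 1.2857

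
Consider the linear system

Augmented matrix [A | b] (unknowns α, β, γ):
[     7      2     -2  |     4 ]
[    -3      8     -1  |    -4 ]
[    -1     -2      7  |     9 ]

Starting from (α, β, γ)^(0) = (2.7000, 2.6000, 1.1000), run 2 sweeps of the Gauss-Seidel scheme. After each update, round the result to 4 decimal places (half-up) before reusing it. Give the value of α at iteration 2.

1.0077

Iteration 1:
  α = (4 - (2)·2.6000 - (-2)·1.1000) / (7) = 0.1429
  β = (-4 - (-3)·0.1429 - (-1)·1.1000) / (8) = -0.3089
  γ = (9 - (-1)·0.1429 - (-2)·-0.3089) / (7) = 1.2179
Iteration 2:
  α = (4 - (2)·-0.3089 - (-2)·1.2179) / (7) = 1.0077
  β = (-4 - (-3)·1.0077 - (-1)·1.2179) / (8) = 0.0301
  γ = (9 - (-1)·1.0077 - (-2)·0.0301) / (7) = 1.4383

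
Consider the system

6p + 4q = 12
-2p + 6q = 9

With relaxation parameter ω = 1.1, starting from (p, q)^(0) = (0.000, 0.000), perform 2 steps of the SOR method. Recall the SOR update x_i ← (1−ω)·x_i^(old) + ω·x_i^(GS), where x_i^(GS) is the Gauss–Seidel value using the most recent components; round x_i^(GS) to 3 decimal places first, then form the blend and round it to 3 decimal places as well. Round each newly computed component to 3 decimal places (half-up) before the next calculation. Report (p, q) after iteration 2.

(0.179, 1.470)

Iteration 1:
  p: GS value = (12 - (4)·0.000) / (6) = 2.000;  p ← (1−ω)·0.000 + ω·2.000 = 2.200
  q: GS value = (9 - (-2)·2.200) / (6) = 2.233;  q ← (1−ω)·0.000 + ω·2.233 = 2.456
Iteration 2:
  p: GS value = (12 - (4)·2.456) / (6) = 0.363;  p ← (1−ω)·2.200 + ω·0.363 = 0.179
  q: GS value = (9 - (-2)·0.179) / (6) = 1.560;  q ← (1−ω)·2.456 + ω·1.560 = 1.470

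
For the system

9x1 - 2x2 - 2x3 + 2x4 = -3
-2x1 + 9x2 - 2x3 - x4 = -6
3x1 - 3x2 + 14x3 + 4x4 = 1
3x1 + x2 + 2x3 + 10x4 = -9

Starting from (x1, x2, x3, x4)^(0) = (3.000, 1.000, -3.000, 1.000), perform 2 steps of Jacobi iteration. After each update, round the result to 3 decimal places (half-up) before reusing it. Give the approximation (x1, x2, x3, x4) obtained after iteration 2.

Iteration 1:
  x1 = (-3 - (-2)·1.000 - (-2)·-3.000 - (2)·1.000) / (9) = -1.000
  x2 = (-6 - (-2)·3.000 - (-2)·-3.000 - (-1)·1.000) / (9) = -0.556
  x3 = (1 - (3)·3.000 - (-3)·1.000 - (4)·1.000) / (14) = -0.643
  x4 = (-9 - (3)·3.000 - (1)·1.000 - (2)·-3.000) / (10) = -1.300
Iteration 2:
  x1 = (-3 - (-2)·-0.556 - (-2)·-0.643 - (2)·-1.300) / (9) = -0.311
  x2 = (-6 - (-2)·-1.000 - (-2)·-0.643 - (-1)·-1.300) / (9) = -1.176
  x3 = (1 - (3)·-1.000 - (-3)·-0.556 - (4)·-1.300) / (14) = 0.538
  x4 = (-9 - (3)·-1.000 - (1)·-0.556 - (2)·-0.643) / (10) = -0.416

(-0.311, -1.176, 0.538, -0.416)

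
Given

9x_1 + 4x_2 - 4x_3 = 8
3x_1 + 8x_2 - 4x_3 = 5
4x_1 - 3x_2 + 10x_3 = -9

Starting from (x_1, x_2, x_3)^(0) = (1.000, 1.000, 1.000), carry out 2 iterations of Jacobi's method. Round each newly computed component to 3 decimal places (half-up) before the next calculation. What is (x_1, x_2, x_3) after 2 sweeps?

(0.111, -0.208, -1.031)

Iteration 1:
  x_1 = (8 - (4)·1.000 - (-4)·1.000) / (9) = 0.889
  x_2 = (5 - (3)·1.000 - (-4)·1.000) / (8) = 0.750
  x_3 = (-9 - (4)·1.000 - (-3)·1.000) / (10) = -1.000
Iteration 2:
  x_1 = (8 - (4)·0.750 - (-4)·-1.000) / (9) = 0.111
  x_2 = (5 - (3)·0.889 - (-4)·-1.000) / (8) = -0.208
  x_3 = (-9 - (4)·0.889 - (-3)·0.750) / (10) = -1.031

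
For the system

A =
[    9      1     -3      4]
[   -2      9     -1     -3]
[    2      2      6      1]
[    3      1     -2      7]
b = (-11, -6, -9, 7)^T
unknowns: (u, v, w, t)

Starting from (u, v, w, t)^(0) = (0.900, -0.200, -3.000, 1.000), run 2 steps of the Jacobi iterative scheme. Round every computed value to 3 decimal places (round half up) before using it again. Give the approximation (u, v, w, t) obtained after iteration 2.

(-1.709, -1.537, -0.427, 1.657)

Iteration 1:
  u = (-11 - (1)·-0.200 - (-3)·-3.000 - (4)·1.000) / (9) = -2.644
  v = (-6 - (-2)·0.900 - (-1)·-3.000 - (-3)·1.000) / (9) = -0.467
  w = (-9 - (2)·0.900 - (2)·-0.200 - (1)·1.000) / (6) = -1.900
  t = (7 - (3)·0.900 - (1)·-0.200 - (-2)·-3.000) / (7) = -0.214
Iteration 2:
  u = (-11 - (1)·-0.467 - (-3)·-1.900 - (4)·-0.214) / (9) = -1.709
  v = (-6 - (-2)·-2.644 - (-1)·-1.900 - (-3)·-0.214) / (9) = -1.537
  w = (-9 - (2)·-2.644 - (2)·-0.467 - (1)·-0.214) / (6) = -0.427
  t = (7 - (3)·-2.644 - (1)·-0.467 - (-2)·-1.900) / (7) = 1.657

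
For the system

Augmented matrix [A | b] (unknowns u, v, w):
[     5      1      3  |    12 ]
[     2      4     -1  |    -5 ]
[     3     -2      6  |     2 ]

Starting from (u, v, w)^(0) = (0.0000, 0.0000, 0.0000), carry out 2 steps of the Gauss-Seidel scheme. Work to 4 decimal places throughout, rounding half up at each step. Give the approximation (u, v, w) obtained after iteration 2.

Iteration 1:
  u = (12 - (1)·0.0000 - (3)·0.0000) / (5) = 2.4000
  v = (-5 - (2)·2.4000 - (-1)·0.0000) / (4) = -2.4500
  w = (2 - (3)·2.4000 - (-2)·-2.4500) / (6) = -1.6833
Iteration 2:
  u = (12 - (1)·-2.4500 - (3)·-1.6833) / (5) = 3.9000
  v = (-5 - (2)·3.9000 - (-1)·-1.6833) / (4) = -3.6208
  w = (2 - (3)·3.9000 - (-2)·-3.6208) / (6) = -2.8236

(3.9000, -3.6208, -2.8236)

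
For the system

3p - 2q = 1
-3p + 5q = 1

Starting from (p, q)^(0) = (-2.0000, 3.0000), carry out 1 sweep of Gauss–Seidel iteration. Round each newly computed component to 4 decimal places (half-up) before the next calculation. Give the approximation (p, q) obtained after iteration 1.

(2.3333, 1.6000)

Iteration 1:
  p = (1 - (-2)·3.0000) / (3) = 2.3333
  q = (1 - (-3)·2.3333) / (5) = 1.6000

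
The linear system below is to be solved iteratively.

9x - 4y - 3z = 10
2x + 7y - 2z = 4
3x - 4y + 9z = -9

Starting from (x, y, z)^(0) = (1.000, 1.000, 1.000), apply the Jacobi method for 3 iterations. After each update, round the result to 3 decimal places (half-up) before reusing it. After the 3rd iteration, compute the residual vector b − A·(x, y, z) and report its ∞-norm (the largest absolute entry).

1.925

Iteration 1:
  x = (10 - (-4)·1.000 - (-3)·1.000) / (9) = 1.889
  y = (4 - (2)·1.000 - (-2)·1.000) / (7) = 0.571
  z = (-9 - (3)·1.000 - (-4)·1.000) / (9) = -0.889
Iteration 2:
  x = (10 - (-4)·0.571 - (-3)·-0.889) / (9) = 1.069
  y = (4 - (2)·1.889 - (-2)·-0.889) / (7) = -0.222
  z = (-9 - (3)·1.889 - (-4)·0.571) / (9) = -1.376
Iteration 3:
  x = (10 - (-4)·-0.222 - (-3)·-1.376) / (9) = 0.554
  y = (4 - (2)·1.069 - (-2)·-1.376) / (7) = -0.127
  z = (-9 - (3)·1.069 - (-4)·-0.222) / (9) = -1.455
Residual b − A·x = (0.141, 0.871, 1.925); ∞-norm = 1.925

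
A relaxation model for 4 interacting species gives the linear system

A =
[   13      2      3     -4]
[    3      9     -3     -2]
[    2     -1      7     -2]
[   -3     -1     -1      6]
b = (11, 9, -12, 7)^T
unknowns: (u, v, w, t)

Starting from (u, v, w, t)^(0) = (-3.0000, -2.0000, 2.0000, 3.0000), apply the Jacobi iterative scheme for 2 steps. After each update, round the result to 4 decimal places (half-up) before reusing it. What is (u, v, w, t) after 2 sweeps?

(0.2967, 0.2922, -1.7949, 2.4823)

Iteration 1:
  u = (11 - (2)·-2.0000 - (3)·2.0000 - (-4)·3.0000) / (13) = 1.6154
  v = (9 - (3)·-3.0000 - (-3)·2.0000 - (-2)·3.0000) / (9) = 3.3333
  w = (-12 - (2)·-3.0000 - (-1)·-2.0000 - (-2)·3.0000) / (7) = -0.2857
  t = (7 - (-3)·-3.0000 - (-1)·-2.0000 - (-1)·2.0000) / (6) = -0.3333
Iteration 2:
  u = (11 - (2)·3.3333 - (3)·-0.2857 - (-4)·-0.3333) / (13) = 0.2967
  v = (9 - (3)·1.6154 - (-3)·-0.2857 - (-2)·-0.3333) / (9) = 0.2922
  w = (-12 - (2)·1.6154 - (-1)·3.3333 - (-2)·-0.3333) / (7) = -1.7949
  t = (7 - (-3)·1.6154 - (-1)·3.3333 - (-1)·-0.2857) / (6) = 2.4823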